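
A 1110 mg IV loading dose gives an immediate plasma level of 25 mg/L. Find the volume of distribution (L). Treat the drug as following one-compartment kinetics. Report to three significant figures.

44.4 L

Immediately after an IV bolus, C₀ = Dose / Vd, so Vd = Dose / C₀.
Vd = 1110 / 25 = 44.40 L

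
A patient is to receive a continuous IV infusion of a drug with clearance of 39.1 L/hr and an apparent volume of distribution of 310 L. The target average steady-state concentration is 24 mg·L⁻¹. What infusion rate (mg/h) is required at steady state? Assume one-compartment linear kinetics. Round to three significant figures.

R₀ = 39.10 × 24 = 938.4 mg/h

938 mg/h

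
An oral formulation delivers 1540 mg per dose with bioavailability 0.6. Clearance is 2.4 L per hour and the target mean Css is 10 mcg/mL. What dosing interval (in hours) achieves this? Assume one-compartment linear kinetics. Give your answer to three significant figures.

38.5 h

F·D/τ = CL·Css → τ = F·D / (CL·Css).
τ = 0.6 × 1540 / (2.4 × 10) = 38.50 h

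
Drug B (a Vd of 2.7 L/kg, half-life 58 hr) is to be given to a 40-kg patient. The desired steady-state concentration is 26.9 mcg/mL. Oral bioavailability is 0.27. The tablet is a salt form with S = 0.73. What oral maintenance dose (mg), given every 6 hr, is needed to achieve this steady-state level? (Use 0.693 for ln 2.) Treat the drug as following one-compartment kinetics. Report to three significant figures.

1060 mg

Vd = 2.7 L/kg × 40 kg = 108.0 L
CL = 0.693 × Vd / t½ = 0.693 × 108.0 / 58 = 1.290 L/h
D = CL × Css × τ / F / S = 1.290 × 26.9 × 6 / 0.27 / 0.73 = 1056 mg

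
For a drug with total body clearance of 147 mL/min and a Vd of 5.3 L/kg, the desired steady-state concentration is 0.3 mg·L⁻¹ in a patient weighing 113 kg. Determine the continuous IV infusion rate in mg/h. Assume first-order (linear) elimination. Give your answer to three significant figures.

CL = 147 mL/min = 147 × 0.06 = 8.820 L/h
R₀ = 8.820 × 0.3 = 2.646 mg/h

2.65 mg/h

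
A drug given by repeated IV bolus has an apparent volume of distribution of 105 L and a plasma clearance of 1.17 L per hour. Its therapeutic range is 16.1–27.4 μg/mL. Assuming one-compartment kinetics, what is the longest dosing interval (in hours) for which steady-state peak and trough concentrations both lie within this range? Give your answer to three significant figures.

k = CL / Vd = 1.170 / 105.0 = 0.01114 h⁻¹
Between IV bolus doses, concentration decays as C = C₀·e^(−kτ), so C_peak/C_trough = e^(kτ).
τ_max = ln(C_peak/C_trough) / k = ln(27.4/16.1) / 0.01114 = 0.5317 / 0.01114 = 47.73 h

47.7 h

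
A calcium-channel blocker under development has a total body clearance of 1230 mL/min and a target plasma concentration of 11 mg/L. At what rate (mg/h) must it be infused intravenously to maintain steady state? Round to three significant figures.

CL = 1230 mL/min = 1230 × 0.06 = 73.80 L/h
R₀ = 73.80 × 11 = 811.8 mg/h

812 mg/h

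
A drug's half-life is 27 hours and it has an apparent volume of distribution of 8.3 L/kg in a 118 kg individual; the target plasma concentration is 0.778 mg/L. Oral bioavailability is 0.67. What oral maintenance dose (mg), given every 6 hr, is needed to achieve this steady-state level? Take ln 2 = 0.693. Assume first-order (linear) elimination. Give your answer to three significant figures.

Vd = 8.3 L/kg × 118 kg = 979.4 L
CL = 0.693 × Vd / t½ = 0.693 × 979.4 / 27 = 25.14 L/h
D = CL × Css × τ / F = 25.14 × 0.778 × 6 / 0.67 = 175.2 mg

175 mg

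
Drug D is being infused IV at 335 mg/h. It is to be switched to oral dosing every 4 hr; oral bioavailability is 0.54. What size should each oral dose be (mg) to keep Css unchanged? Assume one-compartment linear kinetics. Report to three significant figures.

To maintain the same Css, the systemic dosing rate must be unchanged: F·D/τ = infusion rate.
D = rate × τ / F = 335 × 4 / 0.54 = 2481 mg

2480 mg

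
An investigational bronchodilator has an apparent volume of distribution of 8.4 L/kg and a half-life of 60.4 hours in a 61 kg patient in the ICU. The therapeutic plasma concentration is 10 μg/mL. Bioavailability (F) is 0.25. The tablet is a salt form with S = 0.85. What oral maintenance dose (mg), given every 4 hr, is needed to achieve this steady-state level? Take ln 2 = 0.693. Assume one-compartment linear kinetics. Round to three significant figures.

Total Vd = 8.4 × 61 = 512.4 L
k = 0.693/60.4 = 0.01147 h⁻¹, so CL = k·Vd = 0.01147 × 512.4 = 5.877 L/h
D = CL × Css × τ / F / S = 5.877 × 10 × 4 / 0.25 / 0.85 = 1106 mg

1110 mg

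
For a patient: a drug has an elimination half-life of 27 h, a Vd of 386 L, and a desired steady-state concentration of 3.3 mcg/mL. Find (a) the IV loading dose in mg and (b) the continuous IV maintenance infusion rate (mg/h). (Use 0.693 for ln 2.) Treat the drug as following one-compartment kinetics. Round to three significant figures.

(a) 1270 mg; (b) 32.7 mg/h

LD = Vd × C = 386.0 × 3.3 = 1274 mg
CL = 0.693 × Vd / t½ = 0.693 × 386.0 / 27 = 9.907 L/h
Infusion rate = CL × Css = 9.907 × 3.3 = 32.69 mg/h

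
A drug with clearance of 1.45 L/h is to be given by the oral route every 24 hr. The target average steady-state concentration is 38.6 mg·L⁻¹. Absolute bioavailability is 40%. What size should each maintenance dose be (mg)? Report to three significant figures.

At steady state, dose per interval replaces the amount cleared in that interval: F·D/τ = CL·Css.
D = CL × Css × τ / F = 1.450 × 38.6 × 24 / 0.4 = 3358 mg

3360 mg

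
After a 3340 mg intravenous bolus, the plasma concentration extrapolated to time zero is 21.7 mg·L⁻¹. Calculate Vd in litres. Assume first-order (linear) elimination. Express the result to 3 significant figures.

154 L

Immediately after an IV bolus, C₀ = Dose / Vd, so Vd = Dose / C₀.
Vd = 3340 / 21.7 = 153.9 L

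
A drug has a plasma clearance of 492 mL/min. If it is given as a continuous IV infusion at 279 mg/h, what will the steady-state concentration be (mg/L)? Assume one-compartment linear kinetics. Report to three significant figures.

9.45 mg/L

CL = 492 mL/min × 60/1000 = 29.52 L/h
Css = rate / CL = 279 / 29.52 = 9.451 mg/L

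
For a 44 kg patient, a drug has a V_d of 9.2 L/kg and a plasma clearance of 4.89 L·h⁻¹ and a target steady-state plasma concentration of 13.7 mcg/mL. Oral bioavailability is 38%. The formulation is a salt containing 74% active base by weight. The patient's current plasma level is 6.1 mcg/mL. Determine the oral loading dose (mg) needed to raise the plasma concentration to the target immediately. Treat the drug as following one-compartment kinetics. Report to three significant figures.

10900 mg

Total Vd = 9.2 × 44 = 404.8 L
Concentration deficit ΔC = 13.7 − 6.1 = 7.600 mg/L
LD = Vd × ΔC / F / S = 404.8 × 7.600 / 0.38 / 0.74 = 10940 mg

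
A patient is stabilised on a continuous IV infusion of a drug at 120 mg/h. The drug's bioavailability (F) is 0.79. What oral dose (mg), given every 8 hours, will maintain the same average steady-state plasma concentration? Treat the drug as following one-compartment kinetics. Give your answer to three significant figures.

1220 mg

To maintain the same Css, the systemic dosing rate must be unchanged: F·D/τ = infusion rate.
D = rate × τ / F = 120 × 8 / 0.79 = 1215 mg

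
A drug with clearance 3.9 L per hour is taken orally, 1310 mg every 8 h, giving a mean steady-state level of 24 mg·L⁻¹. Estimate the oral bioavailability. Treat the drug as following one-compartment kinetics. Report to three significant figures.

F·D/τ = CL·Css at steady state → F = CL·Css·τ / D.
F = 3.9 × 24 × 8 / 1310 = 0.572

0.572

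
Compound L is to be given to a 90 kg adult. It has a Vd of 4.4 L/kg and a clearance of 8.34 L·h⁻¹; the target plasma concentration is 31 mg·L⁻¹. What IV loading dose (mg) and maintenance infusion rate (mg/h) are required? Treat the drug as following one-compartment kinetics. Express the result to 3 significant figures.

Total Vd = 4.4 × 90 = 396.0 L
Loading dose = Vd × C = 396.0 × 31 = 12280 mg
Maintenance: replace elimination → rate = CL × Css = 8.340 × 31 = 258.5 mg/h

(a) 12300 mg; (b) 259 mg/h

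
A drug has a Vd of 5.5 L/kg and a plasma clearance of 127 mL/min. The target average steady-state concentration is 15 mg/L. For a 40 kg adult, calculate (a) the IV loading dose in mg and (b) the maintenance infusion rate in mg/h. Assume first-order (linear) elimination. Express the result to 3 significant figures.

(a) 3300 mg; (b) 114 mg/h

Total Vd = 5.5 × 40 = 220.0 L
LD = Vd · C_target = 220.0 × 15 = 3300 mg
CL = 127 mL/min = 127 × 0.06 = 7.620 L/h
Maintenance: replace elimination → rate = CL × Css = 7.620 × 15 = 114.3 mg/h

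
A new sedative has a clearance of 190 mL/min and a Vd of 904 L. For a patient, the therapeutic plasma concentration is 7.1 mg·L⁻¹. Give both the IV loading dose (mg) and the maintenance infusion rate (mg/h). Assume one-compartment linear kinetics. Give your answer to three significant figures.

(a) 6420 mg; (b) 80.9 mg/h

Loading: fill Vd to C_target → 904.0 L × 7.1 mg/L = 6418 mg
Convert clearance: 190 mL/min × 60 min/h ÷ 1000 mL/L = 11.40 L/h
Maintenance: replace elimination → rate = CL × Css = 11.40 × 7.1 = 80.94 mg/h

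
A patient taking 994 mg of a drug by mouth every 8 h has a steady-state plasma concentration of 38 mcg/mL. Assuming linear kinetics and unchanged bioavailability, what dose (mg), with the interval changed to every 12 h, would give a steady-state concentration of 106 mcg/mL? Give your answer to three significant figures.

For first-order elimination, Css ∝ F·D/(CL·τ); F and CL are unchanged, so Css ∝ D/τ.
D₂ = D₁ × (Css,target / Css,current) × (τ₂/τ₁) = 994 × (106/38) × (12/8) = 4159 mg

4160 mg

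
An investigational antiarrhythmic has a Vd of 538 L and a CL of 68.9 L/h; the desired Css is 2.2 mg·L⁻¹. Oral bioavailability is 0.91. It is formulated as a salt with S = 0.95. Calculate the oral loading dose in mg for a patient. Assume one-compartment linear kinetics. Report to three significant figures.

1370 mg

The loading dose fills Vd to the target concentration.
LD = Vd × C / F / S = 538.0 × 2.200 / 0.91 / 0.95 = 1369 mg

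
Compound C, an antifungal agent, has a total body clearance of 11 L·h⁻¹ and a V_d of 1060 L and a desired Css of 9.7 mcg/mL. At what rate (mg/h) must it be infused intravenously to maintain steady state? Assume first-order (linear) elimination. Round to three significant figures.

Rate = CL × Css = 11.00 × 9.7 = 106.7 mg/h

107 mg/h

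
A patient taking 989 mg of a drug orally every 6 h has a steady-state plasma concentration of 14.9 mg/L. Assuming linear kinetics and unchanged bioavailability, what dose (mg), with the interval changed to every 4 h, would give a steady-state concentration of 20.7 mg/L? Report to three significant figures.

916 mg

With linear kinetics, Css is proportional to dose rate (D/τ) at fixed clearance.
D₂ = D₁ × (Css,target / Css,current) × (τ₂/τ₁) = 989 × (20.7/14.9) × (4/6) = 916.0 mg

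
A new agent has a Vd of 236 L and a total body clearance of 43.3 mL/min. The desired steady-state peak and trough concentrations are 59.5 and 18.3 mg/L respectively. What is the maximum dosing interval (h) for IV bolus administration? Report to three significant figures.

107 h

Convert clearance: 43.3 mL/min × 60 min/h ÷ 1000 mL/L = 2.598 L/h
k = CL / Vd = 2.598 / 236.0 = 0.01101 h⁻¹
Between IV bolus doses, concentration decays as C = C₀·e^(−kτ), so C_peak/C_trough = e^(kτ).
τ_max = ln(C_peak/C_trough) / k = ln(59.5/18.3) / 0.01101 = 1.179 / 0.01101 = 107.1 h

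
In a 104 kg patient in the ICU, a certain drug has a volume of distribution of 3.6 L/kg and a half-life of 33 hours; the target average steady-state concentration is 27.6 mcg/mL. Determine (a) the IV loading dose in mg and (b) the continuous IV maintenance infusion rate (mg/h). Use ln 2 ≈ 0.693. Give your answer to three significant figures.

(a) 10300 mg; (b) 217 mg/h

Total Vd = 3.6 × 104 = 374.4 L
LD = Vd × C = 374.4 × 27.6 = 10330 mg
CL = 0.693 × Vd / t½ = 0.693 × 374.4 / 33 = 7.862 L/h
Infusion rate = CL × Css = 7.862 × 27.6 = 217.0 mg/h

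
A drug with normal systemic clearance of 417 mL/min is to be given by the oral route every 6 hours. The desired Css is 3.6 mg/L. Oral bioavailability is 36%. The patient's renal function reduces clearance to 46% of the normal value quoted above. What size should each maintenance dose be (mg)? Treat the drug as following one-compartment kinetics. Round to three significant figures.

Convert clearance: 417 mL/min × 60 min/h ÷ 1000 mL/L = 25.02 L/h
Patient clearance = 0.46 × 25.02 = 11.51 L/h
At steady state, dose per interval replaces the amount cleared in that interval: F·D/τ = CL·Css.
D = CL × Css × τ / F = 11.51 × 3.6 × 6 / 0.36 = 690.6 mg

691 mg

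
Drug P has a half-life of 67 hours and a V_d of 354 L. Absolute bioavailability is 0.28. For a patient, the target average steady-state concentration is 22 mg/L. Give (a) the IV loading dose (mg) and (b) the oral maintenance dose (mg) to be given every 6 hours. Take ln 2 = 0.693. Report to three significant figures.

(a) 7790 mg; (b) 1730 mg

LD = Vd × C = 354.0 × 22 = 7788 mg
CL = 0.693 × Vd / t½ = 0.693 × 354.0 / 67 = 3.662 L/h
D = CL × Css × τ / F = 3.662 × 22 × 6 / 0.28 = 1726 mg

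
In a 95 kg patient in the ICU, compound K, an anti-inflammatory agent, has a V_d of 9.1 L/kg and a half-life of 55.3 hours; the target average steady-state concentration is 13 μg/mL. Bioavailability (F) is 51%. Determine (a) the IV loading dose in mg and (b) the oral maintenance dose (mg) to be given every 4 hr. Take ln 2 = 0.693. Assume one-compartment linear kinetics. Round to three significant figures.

Total Vd = 9.1 × 95 = 864.5 L
LD = Vd × C = 864.5 × 13 = 11240 mg
CL = 0.693 × Vd / t½ = 0.693 × 864.5 / 55.3 = 10.83 L/h
D = CL × Css × τ / F = 10.83 × 13 × 4 / 0.51 = 1104 mg

(a) 11200 mg; (b) 1100 mg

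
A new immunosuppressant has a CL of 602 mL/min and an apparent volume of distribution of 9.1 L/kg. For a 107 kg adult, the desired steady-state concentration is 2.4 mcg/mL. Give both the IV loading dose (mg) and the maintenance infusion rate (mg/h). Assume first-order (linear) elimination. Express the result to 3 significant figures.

(a) 2340 mg; (b) 86.7 mg/h

Total Vd = 9.1 × 107 = 973.7 L
LD = Vd · C_target = 973.7 × 2.4 = 2337 mg
CL = 602 mL/min × 60/1000 = 36.12 L/h
Maintenance infusion rate = CL × Css = 36.12 × 2.4 = 86.69 mg/h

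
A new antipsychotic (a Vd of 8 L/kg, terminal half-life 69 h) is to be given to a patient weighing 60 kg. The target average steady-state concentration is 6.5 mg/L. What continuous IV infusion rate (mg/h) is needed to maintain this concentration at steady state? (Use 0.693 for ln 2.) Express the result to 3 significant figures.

Vd = 8 L/kg × 60 kg = 480.0 L
CL = ln 2 · Vd / t½ = 0.693 × 480.0 / 69 = 4.821 L/h
Infusion rate = CL × Css = 4.821 × 6.5 = 31.34 mg/h

31.3 mg/h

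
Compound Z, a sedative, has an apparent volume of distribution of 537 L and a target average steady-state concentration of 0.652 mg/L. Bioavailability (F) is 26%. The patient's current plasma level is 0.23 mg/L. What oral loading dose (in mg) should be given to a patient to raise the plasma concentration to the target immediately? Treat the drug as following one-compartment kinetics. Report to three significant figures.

The loading dose fills Vd to the target concentration.
Concentration deficit ΔC = 0.652 − 0.23 = 0.4220 mg/L
LD = Vd × ΔC / F = 537.0 × 0.4220 / 0.26 = 871.6 mg

872 mg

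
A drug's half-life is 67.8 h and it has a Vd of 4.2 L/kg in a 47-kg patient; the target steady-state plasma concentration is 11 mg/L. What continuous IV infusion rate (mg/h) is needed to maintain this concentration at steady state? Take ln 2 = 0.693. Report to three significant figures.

22.2 mg/h

Vd(total) = 47 kg × 4.2 L/kg = 197.4 L
k = 0.693/67.8 = 0.01022 h⁻¹, so CL = k·Vd = 0.01022 × 197.4 = 2.017 L/h
Infusion rate = CL × Css = 2.017 × 11 = 22.19 mg/h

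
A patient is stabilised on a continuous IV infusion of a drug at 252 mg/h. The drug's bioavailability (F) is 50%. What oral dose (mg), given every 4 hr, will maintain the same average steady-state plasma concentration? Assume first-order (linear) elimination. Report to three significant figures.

2020 mg

To maintain the same Css, the systemic dosing rate must be unchanged: F·D/τ = infusion rate.
D = rate × τ / F = 252 × 4 / 0.5 = 2016 mg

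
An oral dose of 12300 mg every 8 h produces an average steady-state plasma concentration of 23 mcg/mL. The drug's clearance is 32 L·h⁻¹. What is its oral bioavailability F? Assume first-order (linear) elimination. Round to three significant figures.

F·D/τ = CL·Css at steady state → F = CL·Css·τ / D.
F = 32 × 23 × 8 / 12300 = 0.479

0.479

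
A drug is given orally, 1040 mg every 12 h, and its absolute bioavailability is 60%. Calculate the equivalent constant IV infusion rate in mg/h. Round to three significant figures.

Equivalent systemic input: infusion rate = F·D/τ.
Rate = 0.6 × 1040 / 12 = 52.00 mg/h

52.0 mg/h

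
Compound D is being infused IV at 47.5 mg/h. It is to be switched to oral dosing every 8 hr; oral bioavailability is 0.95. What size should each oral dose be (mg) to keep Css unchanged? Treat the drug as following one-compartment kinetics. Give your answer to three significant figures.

400 mg

To maintain the same Css, the systemic dosing rate must be unchanged: F·D/τ = infusion rate.
D = rate × τ / F = 47.5 × 8 / 0.95 = 400.0 mg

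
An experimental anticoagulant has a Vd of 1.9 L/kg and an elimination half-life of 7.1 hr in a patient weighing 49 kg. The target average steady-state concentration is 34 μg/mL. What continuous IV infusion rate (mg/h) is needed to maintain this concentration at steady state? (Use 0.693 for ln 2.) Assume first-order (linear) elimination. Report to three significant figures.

309 mg/h

Vd = 1.9 L/kg × 49 kg = 93.10 L
CL = ln 2 · Vd / t½ = 0.693 × 93.10 / 7.1 = 9.087 L/h
Infusion rate = CL × Css = 9.087 × 34 = 309.0 mg/h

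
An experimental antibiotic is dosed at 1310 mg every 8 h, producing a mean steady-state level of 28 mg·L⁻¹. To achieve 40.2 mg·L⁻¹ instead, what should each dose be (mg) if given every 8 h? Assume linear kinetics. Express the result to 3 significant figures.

For first-order elimination, Css ∝ F·D/(CL·τ); F and CL are unchanged, so Css ∝ D/τ.
D₂ = D₁ × (Css,target / Css,current) = 1310 × 40.2/28 = 1881 mg

1880 mg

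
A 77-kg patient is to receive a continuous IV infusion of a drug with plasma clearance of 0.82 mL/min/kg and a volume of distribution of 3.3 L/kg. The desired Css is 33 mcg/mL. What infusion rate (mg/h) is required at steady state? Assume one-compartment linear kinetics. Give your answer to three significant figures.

125 mg/h

CL = 0.82 mL/min/kg × 77 kg = 63.14 mL/min = 63.14 × 60/1000 = 3.788 L/h
Vd does not affect the maintenance rate; only clearance governs steady-state input.
Rate = CL × Css = 3.788 × 33 = 125.0 mg/h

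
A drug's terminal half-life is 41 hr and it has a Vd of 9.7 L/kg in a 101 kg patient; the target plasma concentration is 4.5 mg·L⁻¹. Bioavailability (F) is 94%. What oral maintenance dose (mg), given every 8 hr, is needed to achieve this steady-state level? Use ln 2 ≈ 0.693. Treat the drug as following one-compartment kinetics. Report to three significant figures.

634 mg

Total Vd = 9.7 × 101 = 979.7 L
CL = 0.693 × Vd / t½ = 0.693 × 979.7 / 41 = 16.56 L/h
D = CL × Css × τ / F = 16.56 × 4.5 × 8 / 0.94 = 634.2 mg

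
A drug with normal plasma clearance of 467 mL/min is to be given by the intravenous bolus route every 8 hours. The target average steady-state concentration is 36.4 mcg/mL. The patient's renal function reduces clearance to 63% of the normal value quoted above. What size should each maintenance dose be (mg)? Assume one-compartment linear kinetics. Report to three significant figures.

Convert clearance: 467 mL/min × 60 min/h ÷ 1000 mL/L = 28.02 L/h
Patient clearance = 0.63 × 28.02 = 17.65 L/h
D = CL × Css × τ = 17.65 × 36.4 × 8 = 5140 mg

5140 mg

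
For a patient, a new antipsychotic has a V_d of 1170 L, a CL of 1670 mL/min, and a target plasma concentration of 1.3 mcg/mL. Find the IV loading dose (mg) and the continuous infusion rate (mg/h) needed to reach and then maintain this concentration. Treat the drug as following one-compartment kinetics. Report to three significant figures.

LD = Vd · C_target = 1170 × 1.3 = 1521 mg
CL = 1670 mL/min = 1670 × 0.06 = 100.2 L/h
Maintenance: replace elimination → rate = CL × Css = 100.2 × 1.3 = 130.3 mg/h

(a) 1520 mg; (b) 130 mg/h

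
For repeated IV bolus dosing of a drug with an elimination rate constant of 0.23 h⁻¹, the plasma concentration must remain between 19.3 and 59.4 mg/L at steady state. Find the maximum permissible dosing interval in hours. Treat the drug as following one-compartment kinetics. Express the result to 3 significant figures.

Between IV bolus doses, concentration decays as C = C₀·e^(−kτ), so C_peak/C_trough = e^(kτ).
τ_max = ln(C_peak/C_trough) / k = ln(59.4/19.3) / 0.2300 = 1.124 / 0.2300 = 4.887 h

4.89 h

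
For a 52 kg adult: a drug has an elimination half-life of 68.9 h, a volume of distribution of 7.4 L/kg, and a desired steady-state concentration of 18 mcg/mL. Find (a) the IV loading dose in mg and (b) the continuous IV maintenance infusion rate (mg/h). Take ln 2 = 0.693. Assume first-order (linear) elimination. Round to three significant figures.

(a) 6930 mg; (b) 69.7 mg/h

Vd = 7.4 L/kg × 52 kg = 384.8 L
LD = Vd × C = 384.8 × 18 = 6926 mg
CL = 0.693 × Vd / t½ = 0.693 × 384.8 / 68.9 = 3.870 L/h
Infusion rate = CL × Css = 3.870 × 18 = 69.66 mg/h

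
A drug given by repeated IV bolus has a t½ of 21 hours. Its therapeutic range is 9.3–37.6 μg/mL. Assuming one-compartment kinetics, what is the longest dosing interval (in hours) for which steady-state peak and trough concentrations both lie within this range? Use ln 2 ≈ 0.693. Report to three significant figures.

42.3 h

k = 0.693 / t½ = 0.693 / 21 = 0.03300 h⁻¹
Between IV bolus doses, concentration decays as C = C₀·e^(−kτ), so C_peak/C_trough = e^(kτ).
τ_max = ln(C_peak/C_trough) / k = ln(37.6/9.3) / 0.03300 = 1.397 / 0.03300 = 42.33 h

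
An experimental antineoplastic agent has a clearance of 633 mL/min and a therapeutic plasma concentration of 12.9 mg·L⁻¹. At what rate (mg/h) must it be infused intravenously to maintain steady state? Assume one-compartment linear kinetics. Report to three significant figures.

CL = 633 mL/min × 60/1000 = 37.98 L/h
Rate = CL × Css = 37.98 × 12.9 = 489.9 mg/h

490 mg/h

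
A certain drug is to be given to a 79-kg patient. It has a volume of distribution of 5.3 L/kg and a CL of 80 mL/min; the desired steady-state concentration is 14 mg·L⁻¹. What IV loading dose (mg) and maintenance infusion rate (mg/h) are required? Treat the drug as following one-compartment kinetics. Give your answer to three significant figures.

Vd = 5.3 L/kg × 79 kg = 418.7 L
Loading dose = Vd × C = 418.7 × 14 = 5862 mg
Convert clearance: 80 mL/min × 60 min/h ÷ 1000 mL/L = 4.800 L/h
Maintenance infusion rate = CL × Css = 4.800 × 14 = 67.20 mg/h

(a) 5860 mg; (b) 67.2 mg/h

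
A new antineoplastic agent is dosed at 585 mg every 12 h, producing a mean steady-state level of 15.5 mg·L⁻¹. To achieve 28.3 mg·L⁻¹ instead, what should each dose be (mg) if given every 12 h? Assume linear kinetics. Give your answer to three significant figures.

1070 mg

For first-order elimination, Css ∝ F·D/(CL·τ); F and CL are unchanged, so Css ∝ D/τ.
D₂ = D₁ × (Css,target / Css,current) = 585 × 28.3/15.5 = 1068 mg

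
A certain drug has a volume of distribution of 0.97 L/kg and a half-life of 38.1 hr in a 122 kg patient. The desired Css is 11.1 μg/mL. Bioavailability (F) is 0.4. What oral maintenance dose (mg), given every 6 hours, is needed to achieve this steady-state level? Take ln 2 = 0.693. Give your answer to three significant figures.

358 mg

Total Vd = 0.97 × 122 = 118.3 L
CL = ln 2 · Vd / t½ = 0.693 × 118.3 / 38.1 = 2.152 L/h
D = CL × Css × τ / F = 2.152 × 11.1 × 6 / 0.4 = 358.3 mg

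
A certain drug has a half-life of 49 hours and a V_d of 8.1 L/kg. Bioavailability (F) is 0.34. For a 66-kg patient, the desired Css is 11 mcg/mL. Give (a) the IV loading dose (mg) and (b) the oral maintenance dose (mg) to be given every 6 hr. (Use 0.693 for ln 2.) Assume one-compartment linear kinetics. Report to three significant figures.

Vd(total) = 66 kg × 8.1 L/kg = 534.6 L
LD = Vd × C = 534.6 × 11 = 5881 mg
CL = 0.693 × Vd / t½ = 0.693 × 534.6 / 49 = 7.561 L/h
D = CL × Css × τ / F = 7.561 × 11 × 6 / 0.34 = 1468 mg

(a) 5880 mg; (b) 1470 mg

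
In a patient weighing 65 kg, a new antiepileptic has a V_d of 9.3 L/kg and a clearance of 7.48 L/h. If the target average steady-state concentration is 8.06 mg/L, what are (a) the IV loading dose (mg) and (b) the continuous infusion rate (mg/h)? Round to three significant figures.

Total Vd = 9.3 × 65 = 604.5 L
LD = Vd · C_target = 604.5 × 8.06 = 4872 mg
Infusion rate = 7.480 L/h × 8.06 mg/L = 60.29 mg/h

(a) 4870 mg; (b) 60.3 mg/h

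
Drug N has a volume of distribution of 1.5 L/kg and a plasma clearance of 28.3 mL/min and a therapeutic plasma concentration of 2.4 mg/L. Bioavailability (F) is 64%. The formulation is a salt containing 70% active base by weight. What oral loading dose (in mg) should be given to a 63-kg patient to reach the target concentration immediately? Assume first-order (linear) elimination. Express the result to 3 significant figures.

Vd = 1.5 L/kg × 63 kg = 94.50 L
LD = Vd × C / F / S = 94.50 × 2.400 / 0.64 / 0.7 = 506.3 mg

506 mg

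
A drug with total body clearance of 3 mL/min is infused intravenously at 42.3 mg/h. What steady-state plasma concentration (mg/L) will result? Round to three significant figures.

Convert clearance: 3 mL/min × 60 min/h ÷ 1000 mL/L = 0.1800 L/h
Css = rate / CL = 42.3 / 0.1800 = 235.0 mg/L

235 mg/L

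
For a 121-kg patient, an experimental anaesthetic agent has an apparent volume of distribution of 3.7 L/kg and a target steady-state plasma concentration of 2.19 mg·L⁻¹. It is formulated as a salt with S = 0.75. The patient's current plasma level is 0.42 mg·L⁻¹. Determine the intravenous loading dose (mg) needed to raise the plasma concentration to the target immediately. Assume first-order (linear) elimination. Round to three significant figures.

Vd(total) = 121 kg × 3.7 L/kg = 447.7 L
Concentration deficit ΔC = 2.19 − 0.42 = 1.770 mg/L
LD = Vd × ΔC / S = 447.7 × 1.770 / 0.75 = 1057 mg

1060 mg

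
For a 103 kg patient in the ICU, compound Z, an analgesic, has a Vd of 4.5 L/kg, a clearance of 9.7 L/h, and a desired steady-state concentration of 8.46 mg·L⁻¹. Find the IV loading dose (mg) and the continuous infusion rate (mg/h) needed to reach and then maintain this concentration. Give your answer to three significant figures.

(a) 3920 mg; (b) 82.1 mg/h

Vd(total) = 103 kg × 4.5 L/kg = 463.5 L
Loading dose = Vd × C = 463.5 × 8.46 = 3921 mg
Infusion rate = 9.700 L/h × 8.46 mg/L = 82.06 mg/h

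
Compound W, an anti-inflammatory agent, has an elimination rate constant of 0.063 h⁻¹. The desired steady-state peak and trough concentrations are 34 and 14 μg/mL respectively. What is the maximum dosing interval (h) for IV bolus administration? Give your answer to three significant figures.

Between IV bolus doses, concentration decays as C = C₀·e^(−kτ), so C_peak/C_trough = e^(kτ).
τ_max = ln(C_peak/C_trough) / k = ln(34/14) / 0.06300 = 0.8873 / 0.06300 = 14.08 h

14.1 h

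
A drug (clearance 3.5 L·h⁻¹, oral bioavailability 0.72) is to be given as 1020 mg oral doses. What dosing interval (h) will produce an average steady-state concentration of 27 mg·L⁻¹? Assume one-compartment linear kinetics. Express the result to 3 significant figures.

7.77 h

F·D/τ = CL·Css → τ = F·D / (CL·Css).
τ = 0.72 × 1020 / (3.5 × 27) = 7.771 h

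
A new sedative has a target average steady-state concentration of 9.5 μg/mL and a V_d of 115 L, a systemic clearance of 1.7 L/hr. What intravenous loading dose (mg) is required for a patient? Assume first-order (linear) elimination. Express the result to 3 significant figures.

1090 mg

LD = Vd × C = 115.0 × 9.500 = 1093 mg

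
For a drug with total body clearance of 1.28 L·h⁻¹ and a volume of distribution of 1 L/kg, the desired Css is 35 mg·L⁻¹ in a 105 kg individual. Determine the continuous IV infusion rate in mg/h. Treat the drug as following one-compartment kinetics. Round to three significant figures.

Infusion rate = CL · Css = 1.280 L/h × 35 mg/L = 44.80 mg/h

44.8 mg/h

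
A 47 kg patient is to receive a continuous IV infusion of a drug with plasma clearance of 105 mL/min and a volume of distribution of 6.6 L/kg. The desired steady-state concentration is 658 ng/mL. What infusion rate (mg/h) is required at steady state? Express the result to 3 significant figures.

Convert clearance: 105 mL/min × 60 min/h ÷ 1000 mL/L = 6.300 L/h
C = 658 ng/mL = 0.6580 mg/L
Rate = CL × Css = 6.300 × 0.658 = 4.145 mg/h

4.15 mg/h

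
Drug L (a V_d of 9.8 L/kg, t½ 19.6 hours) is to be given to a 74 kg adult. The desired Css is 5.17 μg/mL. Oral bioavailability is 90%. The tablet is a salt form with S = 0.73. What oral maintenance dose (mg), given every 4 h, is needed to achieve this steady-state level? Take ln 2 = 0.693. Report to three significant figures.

Total Vd = 9.8 × 74 = 725.2 L
CL = 0.693 × Vd / t½ = 0.693 × 725.2 / 19.6 = 25.64 L/h
D = CL × Css × τ / F / S = 25.64 × 5.17 × 4 / 0.9 / 0.73 = 807.1 mg

807 mg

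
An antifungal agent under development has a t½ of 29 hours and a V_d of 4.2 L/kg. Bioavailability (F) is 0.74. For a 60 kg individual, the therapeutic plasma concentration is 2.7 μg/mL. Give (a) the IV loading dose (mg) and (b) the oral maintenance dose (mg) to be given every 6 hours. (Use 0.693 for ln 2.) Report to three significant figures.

(a) 680 mg; (b) 132 mg

Total Vd = 4.2 × 60 = 252.0 L
LD = Vd × C = 252.0 × 2.7 = 680.4 mg
CL = 0.693 × Vd / t½ = 0.693 × 252.0 / 29 = 6.022 L/h
D = CL × Css × τ / F = 6.022 × 2.7 × 6 / 0.74 = 131.8 mg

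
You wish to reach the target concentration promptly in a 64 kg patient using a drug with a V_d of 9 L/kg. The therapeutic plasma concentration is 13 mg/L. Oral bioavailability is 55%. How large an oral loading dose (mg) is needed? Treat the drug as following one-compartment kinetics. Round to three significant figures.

13600 mg

Vd(total) = 64 kg × 9 L/kg = 576.0 L
The loading dose fills Vd to the target concentration.
LD = Vd × C / F = 576.0 × 13.00 / 0.55 = 13610 mg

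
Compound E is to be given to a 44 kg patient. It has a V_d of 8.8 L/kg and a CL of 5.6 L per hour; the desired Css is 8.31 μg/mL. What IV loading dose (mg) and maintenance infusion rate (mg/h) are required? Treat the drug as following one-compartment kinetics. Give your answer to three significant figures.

(a) 3220 mg; (b) 46.5 mg/h

Vd(total) = 44 kg × 8.8 L/kg = 387.2 L
LD = Vd · C_target = 387.2 × 8.31 = 3218 mg
Maintenance: replace elimination → rate = CL × Css = 5.600 × 8.31 = 46.54 mg/h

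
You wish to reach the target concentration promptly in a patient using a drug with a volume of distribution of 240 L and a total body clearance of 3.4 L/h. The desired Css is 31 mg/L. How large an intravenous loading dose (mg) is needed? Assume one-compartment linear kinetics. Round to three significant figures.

7440 mg

LD = Vd × C = 240.0 × 31.00 = 7440 mg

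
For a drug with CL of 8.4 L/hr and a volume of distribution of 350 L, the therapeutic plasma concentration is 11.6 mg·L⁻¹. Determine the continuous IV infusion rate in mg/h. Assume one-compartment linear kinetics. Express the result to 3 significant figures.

97.4 mg/h

At steady state, infusion rate equals elimination rate: rate in = CL × Css.
Infusion rate = CL · Css = 8.400 L/h × 11.6 mg/L = 97.44 mg/h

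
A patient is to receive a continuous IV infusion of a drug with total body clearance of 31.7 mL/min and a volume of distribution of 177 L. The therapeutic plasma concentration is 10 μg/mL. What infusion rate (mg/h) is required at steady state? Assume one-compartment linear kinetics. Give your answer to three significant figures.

Convert clearance: 31.7 mL/min × 60 min/h ÷ 1000 mL/L = 1.902 L/h
At steady state, infusion rate equals elimination rate: rate in = CL × Css.
Infusion rate = CL · Css = 1.902 L/h × 10 mg/L = 19.02 mg/h

19.0 mg/h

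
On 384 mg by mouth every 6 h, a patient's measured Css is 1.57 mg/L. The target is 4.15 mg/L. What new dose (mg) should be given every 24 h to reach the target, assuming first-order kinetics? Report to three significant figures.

4060 mg

For first-order elimination, Css ∝ F·D/(CL·τ); F and CL are unchanged, so Css ∝ D/τ.
D₂ = D₁ × (Css,target / Css,current) × (τ₂/τ₁) = 384 × (4.15/1.57) × (24/6) = 4060 mg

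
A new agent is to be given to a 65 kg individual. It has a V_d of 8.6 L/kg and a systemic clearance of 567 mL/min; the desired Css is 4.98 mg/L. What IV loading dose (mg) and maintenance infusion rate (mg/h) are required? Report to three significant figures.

Total Vd = 8.6 × 65 = 559.0 L
Loading dose = Vd × C = 559.0 × 4.98 = 2784 mg
CL = 567 mL/min × 60/1000 = 34.02 L/h
Infusion rate = 34.02 L/h × 4.98 mg/L = 169.4 mg/h

(a) 2780 mg; (b) 169 mg/h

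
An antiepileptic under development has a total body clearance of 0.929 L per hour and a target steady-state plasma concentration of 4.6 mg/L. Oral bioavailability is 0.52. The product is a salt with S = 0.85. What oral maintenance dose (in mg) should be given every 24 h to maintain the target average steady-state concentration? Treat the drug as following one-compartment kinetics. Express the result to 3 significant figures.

232 mg

D = CL × Css × τ / F / S = 0.9290 × 4.6 × 24 / 0.52 / 0.85 = 232.0 mg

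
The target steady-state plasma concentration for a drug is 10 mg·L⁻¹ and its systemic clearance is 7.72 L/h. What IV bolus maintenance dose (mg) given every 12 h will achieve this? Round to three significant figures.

926 mg

D = CL × Css × τ = 7.720 × 10 × 12 = 926.4 mg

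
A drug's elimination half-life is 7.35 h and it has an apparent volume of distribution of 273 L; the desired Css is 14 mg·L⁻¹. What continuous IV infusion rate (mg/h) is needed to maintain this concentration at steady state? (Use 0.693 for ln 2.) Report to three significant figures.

k = 0.693/7.35 = 0.09429 h⁻¹, so CL = k·Vd = 0.09429 × 273.0 = 25.74 L/h
Infusion rate = CL × Css = 25.74 × 14 = 360.4 mg/h

360 mg/h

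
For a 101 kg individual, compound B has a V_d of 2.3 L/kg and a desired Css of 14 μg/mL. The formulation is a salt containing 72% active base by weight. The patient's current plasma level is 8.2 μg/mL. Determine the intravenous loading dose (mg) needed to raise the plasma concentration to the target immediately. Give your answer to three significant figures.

1870 mg

Vd(total) = 101 kg × 2.3 L/kg = 232.3 L
The loading dose fills Vd to the target concentration.
Concentration deficit ΔC = 14 − 8.2 = 5.800 mg/L
LD = Vd × ΔC / S = 232.3 × 5.800 / 0.72 = 1871 mg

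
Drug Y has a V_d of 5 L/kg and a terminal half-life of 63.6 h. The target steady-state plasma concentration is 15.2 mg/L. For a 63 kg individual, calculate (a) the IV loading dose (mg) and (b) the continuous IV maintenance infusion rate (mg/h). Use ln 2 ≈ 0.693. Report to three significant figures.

(a) 4790 mg; (b) 52.2 mg/h

Vd(total) = 63 kg × 5 L/kg = 315.0 L
LD = Vd × C = 315.0 × 15.2 = 4788 mg
CL = 0.693 × Vd / t½ = 0.693 × 315.0 / 63.6 = 3.432 L/h
Infusion rate = CL × Css = 3.432 × 15.2 = 52.17 mg/h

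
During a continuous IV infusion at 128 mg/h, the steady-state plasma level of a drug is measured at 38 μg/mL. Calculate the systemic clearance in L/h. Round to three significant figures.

At steady state, infusion rate = CL × Css, so CL = rate / Css.
CL = 128 / 38 = 3.368 L/h

3.37 L/h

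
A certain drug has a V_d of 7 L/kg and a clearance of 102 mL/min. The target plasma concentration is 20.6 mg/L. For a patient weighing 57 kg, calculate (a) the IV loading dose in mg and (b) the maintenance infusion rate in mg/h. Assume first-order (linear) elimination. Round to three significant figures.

Vd = 7 L/kg × 57 kg = 399.0 L
Loading dose = Vd × C = 399.0 × 20.6 = 8219 mg
CL = 102 mL/min = 102 × 0.06 = 6.120 L/h
Infusion rate = 6.120 L/h × 20.6 mg/L = 126.1 mg/h

(a) 8220 mg; (b) 126 mg/h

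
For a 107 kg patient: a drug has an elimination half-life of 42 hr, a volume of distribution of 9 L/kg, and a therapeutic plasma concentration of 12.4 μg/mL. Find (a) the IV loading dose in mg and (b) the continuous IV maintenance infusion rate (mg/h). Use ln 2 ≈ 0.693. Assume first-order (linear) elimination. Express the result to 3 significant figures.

Vd = 9 L/kg × 107 kg = 963.0 L
LD = Vd × C = 963.0 × 12.4 = 11940 mg
CL = 0.693 × Vd / t½ = 0.693 × 963.0 / 42 = 15.89 L/h
Infusion rate = CL × Css = 15.89 × 12.4 = 197.0 mg/h

(a) 11900 mg; (b) 197 mg/h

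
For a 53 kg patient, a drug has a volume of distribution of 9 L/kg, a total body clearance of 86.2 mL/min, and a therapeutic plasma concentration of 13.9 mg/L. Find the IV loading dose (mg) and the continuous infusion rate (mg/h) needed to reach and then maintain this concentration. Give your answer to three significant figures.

(a) 6630 mg; (b) 71.9 mg/h

Vd(total) = 53 kg × 9 L/kg = 477.0 L
Loading dose = Vd × C = 477.0 × 13.9 = 6630 mg
CL = 86.2 mL/min = 86.2 × 0.06 = 5.172 L/h
Maintenance: replace elimination → rate = CL × Css = 5.172 × 13.9 = 71.89 mg/h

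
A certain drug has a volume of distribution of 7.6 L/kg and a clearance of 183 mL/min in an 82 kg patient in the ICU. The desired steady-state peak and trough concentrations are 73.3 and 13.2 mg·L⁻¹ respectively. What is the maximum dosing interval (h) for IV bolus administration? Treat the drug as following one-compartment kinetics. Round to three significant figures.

97.3 h

Vd = 7.6 L/kg × 82 kg = 623.2 L
CL = 183 mL/min = 183 × 0.06 = 10.98 L/h
k = CL / Vd = 10.98 / 623.2 = 0.01762 h⁻¹
Between IV bolus doses, concentration decays as C = C₀·e^(−kτ), so C_peak/C_trough = e^(kτ).
τ_max = ln(C_peak/C_trough) / k = ln(73.3/13.2) / 0.01762 = 1.714 / 0.01762 = 97.28 h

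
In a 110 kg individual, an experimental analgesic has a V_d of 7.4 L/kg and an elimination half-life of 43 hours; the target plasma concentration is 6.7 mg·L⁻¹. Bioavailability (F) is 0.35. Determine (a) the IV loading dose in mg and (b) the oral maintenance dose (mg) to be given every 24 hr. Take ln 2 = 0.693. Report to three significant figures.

Vd = 7.4 L/kg × 110 kg = 814.0 L
LD = Vd × C = 814.0 × 6.7 = 5454 mg
CL = 0.693 × Vd / t½ = 0.693 × 814.0 / 43 = 13.12 L/h
D = CL × Css × τ / F = 13.12 × 6.7 × 24 / 0.35 = 6028 mg

(a) 5450 mg; (b) 6030 mg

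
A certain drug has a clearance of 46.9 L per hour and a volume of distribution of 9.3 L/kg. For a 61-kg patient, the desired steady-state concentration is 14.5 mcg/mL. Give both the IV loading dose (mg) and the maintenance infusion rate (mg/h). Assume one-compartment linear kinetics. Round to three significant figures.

Vd = 9.3 L/kg × 61 kg = 567.3 L
Loading: fill Vd to C_target → 567.3 L × 14.5 mg/L = 8226 mg
Maintenance: replace elimination → rate = CL × Css = 46.90 × 14.5 = 680.1 mg/h

(a) 8230 mg; (b) 680 mg/h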